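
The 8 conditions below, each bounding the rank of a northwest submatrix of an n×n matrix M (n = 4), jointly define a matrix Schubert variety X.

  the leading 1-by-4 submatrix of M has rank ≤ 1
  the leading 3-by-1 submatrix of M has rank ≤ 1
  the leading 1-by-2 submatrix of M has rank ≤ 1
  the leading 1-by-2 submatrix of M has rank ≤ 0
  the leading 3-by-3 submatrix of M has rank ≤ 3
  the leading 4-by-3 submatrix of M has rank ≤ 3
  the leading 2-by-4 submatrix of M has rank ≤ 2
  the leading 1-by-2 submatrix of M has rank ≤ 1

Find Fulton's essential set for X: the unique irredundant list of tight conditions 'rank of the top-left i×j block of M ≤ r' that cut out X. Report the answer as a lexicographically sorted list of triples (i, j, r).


Reconstructing r_w from the 8 given conditions:

  row 1: 0 | 0 | 1 | 1
  row 2: 1 | 1 | 2 | 2
  row 3: 1 | 2 | 3 | 3
  row 4: 1 | 2 | 3 | 4

hence w(1..4) = (3, 1, 2, 4).

|D(w)|=2, |Ess(w)|=1:

[(1, 2, 0)]


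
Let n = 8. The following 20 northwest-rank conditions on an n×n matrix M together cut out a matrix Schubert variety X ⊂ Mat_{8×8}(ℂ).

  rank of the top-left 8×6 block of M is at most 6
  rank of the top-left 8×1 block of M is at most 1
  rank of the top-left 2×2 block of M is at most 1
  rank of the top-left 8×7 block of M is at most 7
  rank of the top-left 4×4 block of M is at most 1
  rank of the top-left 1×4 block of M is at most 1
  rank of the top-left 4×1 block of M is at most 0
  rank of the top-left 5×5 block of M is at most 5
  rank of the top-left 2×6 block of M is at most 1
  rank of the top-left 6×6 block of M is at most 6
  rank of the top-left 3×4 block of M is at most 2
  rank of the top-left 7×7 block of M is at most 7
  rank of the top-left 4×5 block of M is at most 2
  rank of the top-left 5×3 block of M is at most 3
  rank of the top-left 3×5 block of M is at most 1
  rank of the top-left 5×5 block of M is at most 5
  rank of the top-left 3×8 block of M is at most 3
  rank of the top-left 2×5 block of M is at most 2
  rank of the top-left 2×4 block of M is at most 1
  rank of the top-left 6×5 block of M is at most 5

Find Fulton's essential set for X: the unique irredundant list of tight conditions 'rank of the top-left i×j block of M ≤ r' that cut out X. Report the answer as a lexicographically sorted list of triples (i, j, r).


The tightest implied rank at each (i,j), from the 20 conditions:

  row 1: 0, 1, 1, 1, 1, 1, 1, 1
  row 2: 0, 1, 1, 1, 1, 1, 2, 2
  row 3: 0, 1, 1, 1, 1, 2, 3, 3
  row 4: 0, 1, 1, 1, 2, 3, 4, 4
  row 5: 1, 2, 2, 2, 3, 4, 5, 5
  row 6: 1, 2, 3, 3, 4, 5, 6, 6
  row 7: 1, 2, 3, 4, 5, 6, 7, 7
  row 8: 1, 2, 3, 4, 5, 6, 7, 8

giving w = (2, 7, 6, 5, 1, 3, 4, 8) via Δ²R.

D(w) has 13 cells with 4 SE-corners; essential set:

[(2, 6, 1), (3, 5, 1), (4, 1, 0), (4, 4, 1)]


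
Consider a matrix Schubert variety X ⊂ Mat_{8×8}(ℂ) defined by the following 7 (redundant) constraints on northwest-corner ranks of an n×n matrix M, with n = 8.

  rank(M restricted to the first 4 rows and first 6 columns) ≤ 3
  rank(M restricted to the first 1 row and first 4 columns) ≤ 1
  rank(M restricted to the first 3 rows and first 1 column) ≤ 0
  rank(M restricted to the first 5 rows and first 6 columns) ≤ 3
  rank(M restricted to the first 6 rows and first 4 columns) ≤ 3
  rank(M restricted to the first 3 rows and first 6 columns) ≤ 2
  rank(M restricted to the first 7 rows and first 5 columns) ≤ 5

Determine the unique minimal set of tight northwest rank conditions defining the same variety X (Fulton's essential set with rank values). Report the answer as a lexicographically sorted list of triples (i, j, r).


Rank table r_w(8×8) implied by the 7 constraints:

  row 1: 0, 1, 1, 1, 1, 1, 1, 1
  row 2: 0, 1, 2, 2, 2, 2, 2, 2
  row 3: 0, 1, 2, 2, 2, 2, 3, 3
  row 4: 1, 2, 3, 3, 3, 3, 4, 4
  row 5: 1, 2, 3, 3, 3, 3, 4, 5
  row 6: 1, 2, 3, 3, 4, 4, 5, 6
  row 7: 1, 2, 3, 4, 5, 5, 6, 7
  row 8: 1, 2, 3, 4, 5, 6, 7, 8

giving w = (2, 3, 7, 1, 8, 5, 4, 6) via Δ²R.

D(w) has 10 cells with 4 SE-corners; essential set:

[(3, 1, 0), (3, 6, 2), (5, 6, 3), (6, 4, 3)]


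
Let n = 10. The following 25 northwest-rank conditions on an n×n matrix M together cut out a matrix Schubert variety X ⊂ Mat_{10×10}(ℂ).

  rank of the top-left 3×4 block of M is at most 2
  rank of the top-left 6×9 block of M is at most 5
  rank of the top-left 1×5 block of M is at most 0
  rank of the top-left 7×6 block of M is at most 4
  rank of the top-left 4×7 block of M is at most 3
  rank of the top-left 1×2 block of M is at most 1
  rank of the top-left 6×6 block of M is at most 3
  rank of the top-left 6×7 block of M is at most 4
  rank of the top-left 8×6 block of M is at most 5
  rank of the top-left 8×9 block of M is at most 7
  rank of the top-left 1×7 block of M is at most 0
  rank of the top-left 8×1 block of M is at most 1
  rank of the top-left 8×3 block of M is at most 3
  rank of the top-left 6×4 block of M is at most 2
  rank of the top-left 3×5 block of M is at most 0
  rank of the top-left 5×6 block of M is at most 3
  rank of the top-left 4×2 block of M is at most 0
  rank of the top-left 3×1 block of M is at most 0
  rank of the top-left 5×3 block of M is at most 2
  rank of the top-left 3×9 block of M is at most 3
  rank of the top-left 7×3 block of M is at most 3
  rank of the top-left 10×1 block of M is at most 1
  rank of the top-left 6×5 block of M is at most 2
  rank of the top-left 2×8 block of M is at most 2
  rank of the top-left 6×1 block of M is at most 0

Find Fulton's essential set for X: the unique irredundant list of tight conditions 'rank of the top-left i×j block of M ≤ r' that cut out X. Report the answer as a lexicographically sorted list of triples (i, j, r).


Computing R[i][j] = min implied NW-rank bound (n=10, 25 conditions):

  i=1: 0, 0, 0, 0, 0, 0, 0, 1, 1, 1
  i=2: 0, 0, 0, 0, 0, 1, 1, 2, 2, 2
  i=3: 0, 0, 0, 0, 0, 1, 2, 3, 3, 3
  i=4: 0, 0, 1, 1, 1, 2, 3, 4, 4, 4
  i=5: 0, 1, 2, 2, 2, 3, 4, 5, 5, 5
  i=6: 0, 1, 2, 2, 2, 3, 4, 5, 5, 6
  i=7: 1, 2, 3, 3, 3, 4, 5, 6, 6, 7
  i=8: 1, 2, 3, 4, 4, 5, 6, 7, 7, 8
  i=9: 1, 2, 3, 4, 5, 6, 7, 8, 8, 9
  i=10: 1, 2, 3, 4, 5, 6, 7, 8, 9, 10

the unique w with this rank table is (8, 6, 7, 3, 2, 10, 1, 4, 5, 9).

Fulton essential set (6 of the 24 Rothe cells):

[(1, 7, 0), (3, 5, 0), (4, 2, 0), (6, 1, 0), (6, 5, 2), (6, 9, 5)]


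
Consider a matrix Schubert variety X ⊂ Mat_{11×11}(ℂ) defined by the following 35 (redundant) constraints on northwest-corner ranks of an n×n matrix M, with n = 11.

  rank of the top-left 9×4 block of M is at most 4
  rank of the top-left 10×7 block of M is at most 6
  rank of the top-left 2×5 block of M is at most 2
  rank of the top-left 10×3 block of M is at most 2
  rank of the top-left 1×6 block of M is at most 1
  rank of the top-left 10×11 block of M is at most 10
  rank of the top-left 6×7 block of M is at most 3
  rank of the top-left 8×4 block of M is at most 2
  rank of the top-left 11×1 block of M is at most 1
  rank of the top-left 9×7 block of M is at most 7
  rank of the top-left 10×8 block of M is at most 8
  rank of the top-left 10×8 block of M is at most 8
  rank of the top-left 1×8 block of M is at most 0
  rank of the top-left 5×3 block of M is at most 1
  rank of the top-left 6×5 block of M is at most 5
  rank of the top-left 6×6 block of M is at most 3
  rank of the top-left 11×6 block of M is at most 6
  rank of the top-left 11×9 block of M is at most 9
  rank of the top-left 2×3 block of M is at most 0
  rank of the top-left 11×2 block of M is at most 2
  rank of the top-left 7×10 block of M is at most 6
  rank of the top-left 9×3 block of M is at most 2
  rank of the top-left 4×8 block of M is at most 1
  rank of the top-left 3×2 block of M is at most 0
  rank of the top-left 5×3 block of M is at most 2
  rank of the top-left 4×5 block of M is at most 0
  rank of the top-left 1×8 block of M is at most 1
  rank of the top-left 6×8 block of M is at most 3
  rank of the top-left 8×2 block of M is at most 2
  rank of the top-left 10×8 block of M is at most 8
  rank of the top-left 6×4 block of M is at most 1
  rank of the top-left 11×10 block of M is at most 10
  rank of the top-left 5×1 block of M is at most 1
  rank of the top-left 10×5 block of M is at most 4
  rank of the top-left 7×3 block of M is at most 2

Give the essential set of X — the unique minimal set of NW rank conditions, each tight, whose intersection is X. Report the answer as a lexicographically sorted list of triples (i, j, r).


Rank table r_w(11×11) implied by the 35 constraints:

  row 1: 0 0 0 0 0 0 0 0 1 1 1
  row 2: 0 0 0 0 0 1 1 1 2 2 2
  row 3: 0 0 0 0 0 1 1 1 2 3 3
  row 4: 0 0 0 0 0 1 1 1 2 3 4
  row 5: 1 1 1 1 1 2 2 2 3 4 5
  row 6: 1 1 1 1 2 3 3 3 4 5 6
  row 7: 1 2 2 2 3 4 4 4 5 6 7
  row 8: 1 2 2 2 3 4 5 5 6 7 8
  row 9: 1 2 2 3 4 5 6 6 7 8 9
  row 10: 1 2 2 3 4 5 6 7 8 9 10
  row 11: 1 2 3 4 5 6 7 8 9 10 11

reading off 1-entries of Δ²R: w = (9, 6, 10, 11, 1, 5, 2, 7, 4, 8, 3).

6 SE-corners of the 34-cell Rothe diagram give Ess(w):

[(1, 8, 0), (4, 5, 0), (4, 8, 1), (6, 4, 1), (8, 4, 2), (10, 3, 2)]


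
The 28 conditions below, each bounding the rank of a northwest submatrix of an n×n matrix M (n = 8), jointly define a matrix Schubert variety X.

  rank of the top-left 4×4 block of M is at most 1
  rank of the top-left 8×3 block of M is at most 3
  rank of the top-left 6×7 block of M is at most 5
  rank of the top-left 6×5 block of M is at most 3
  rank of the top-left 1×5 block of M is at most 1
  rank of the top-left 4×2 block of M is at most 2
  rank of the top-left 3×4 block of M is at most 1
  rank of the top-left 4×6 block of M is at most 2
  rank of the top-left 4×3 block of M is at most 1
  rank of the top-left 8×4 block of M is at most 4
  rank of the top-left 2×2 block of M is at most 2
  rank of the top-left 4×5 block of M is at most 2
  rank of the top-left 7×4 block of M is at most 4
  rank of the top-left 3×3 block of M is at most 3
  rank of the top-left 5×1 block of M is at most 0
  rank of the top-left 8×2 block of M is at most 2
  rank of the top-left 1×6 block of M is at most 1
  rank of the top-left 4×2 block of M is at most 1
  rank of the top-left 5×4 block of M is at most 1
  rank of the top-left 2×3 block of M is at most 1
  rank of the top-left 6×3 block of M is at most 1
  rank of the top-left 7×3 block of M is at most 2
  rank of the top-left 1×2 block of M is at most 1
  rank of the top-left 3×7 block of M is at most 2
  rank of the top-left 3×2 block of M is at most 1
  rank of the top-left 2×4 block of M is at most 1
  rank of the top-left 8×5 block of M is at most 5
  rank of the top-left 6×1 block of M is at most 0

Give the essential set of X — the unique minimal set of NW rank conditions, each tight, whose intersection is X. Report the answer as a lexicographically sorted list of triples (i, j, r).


Recovering R(i,j) via the rank-extension bound from the 28 conditions:

  R[1]: 0  1  1  1  1  1  1  1
  R[2]: 0  1  1  1  2  2  2  2
  R[3]: 0  1  1  1  2  2  2  3
  R[4]: 0  1  1  1  2  2  3  4
  R[5]: 0  1  1  1  2  3  4  5
  R[6]: 0  1  1  2  3  4  5  6
  R[7]: 1  2  2  3  4  5  6  7
  R[8]: 1  2  3  4  5  6  7  8

hence w(1..8) = (2, 5, 8, 7, 6, 4, 1, 3).

Fulton essential set (5 of the 18 Rothe cells):

[(3, 7, 2), (4, 6, 2), (5, 4, 1), (6, 1, 0), (6, 3, 1)]


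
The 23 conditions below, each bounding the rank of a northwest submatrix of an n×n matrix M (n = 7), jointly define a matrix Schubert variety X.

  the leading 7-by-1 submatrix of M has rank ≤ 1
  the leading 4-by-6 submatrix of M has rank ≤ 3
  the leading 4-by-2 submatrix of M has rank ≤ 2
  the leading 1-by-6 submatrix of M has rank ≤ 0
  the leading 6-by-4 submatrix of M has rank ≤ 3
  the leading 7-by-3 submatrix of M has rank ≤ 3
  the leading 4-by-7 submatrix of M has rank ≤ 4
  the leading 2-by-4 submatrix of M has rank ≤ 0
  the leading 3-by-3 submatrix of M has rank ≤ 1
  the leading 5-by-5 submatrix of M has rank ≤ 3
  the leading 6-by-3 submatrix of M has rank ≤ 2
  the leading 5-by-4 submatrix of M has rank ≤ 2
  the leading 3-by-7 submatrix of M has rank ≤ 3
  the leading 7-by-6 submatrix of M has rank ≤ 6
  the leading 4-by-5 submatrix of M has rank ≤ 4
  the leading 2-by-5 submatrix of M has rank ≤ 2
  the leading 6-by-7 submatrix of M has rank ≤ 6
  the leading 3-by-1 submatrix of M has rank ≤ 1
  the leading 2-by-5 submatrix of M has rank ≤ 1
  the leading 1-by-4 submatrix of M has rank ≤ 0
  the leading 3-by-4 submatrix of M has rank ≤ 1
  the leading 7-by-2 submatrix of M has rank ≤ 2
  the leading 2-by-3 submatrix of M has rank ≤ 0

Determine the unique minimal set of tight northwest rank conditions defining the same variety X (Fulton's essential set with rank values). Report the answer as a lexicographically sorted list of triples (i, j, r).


Recovering R(i,j) via the rank-extension bound from the 23 conditions:

  row 1: 0  0  0  0  0  0  1
  row 2: 0  0  0  0  1  1  2
  row 3: 1  1  1  1  2  2  3
  row 4: 1  2  2  2  3  3  4
  row 5: 1  2  2  2  3  4  5
  row 6: 1  2  2  3  4  5  6
  row 7: 1  2  3  4  5  6  7

reading off 1-entries of Δ²R: w = (7, 5, 1, 2, 6, 4, 3).

D(w) has 13 cells with 4 SE-corners; essential set:

[(1, 6, 0), (2, 4, 0), (5, 4, 2), (6, 3, 2)]


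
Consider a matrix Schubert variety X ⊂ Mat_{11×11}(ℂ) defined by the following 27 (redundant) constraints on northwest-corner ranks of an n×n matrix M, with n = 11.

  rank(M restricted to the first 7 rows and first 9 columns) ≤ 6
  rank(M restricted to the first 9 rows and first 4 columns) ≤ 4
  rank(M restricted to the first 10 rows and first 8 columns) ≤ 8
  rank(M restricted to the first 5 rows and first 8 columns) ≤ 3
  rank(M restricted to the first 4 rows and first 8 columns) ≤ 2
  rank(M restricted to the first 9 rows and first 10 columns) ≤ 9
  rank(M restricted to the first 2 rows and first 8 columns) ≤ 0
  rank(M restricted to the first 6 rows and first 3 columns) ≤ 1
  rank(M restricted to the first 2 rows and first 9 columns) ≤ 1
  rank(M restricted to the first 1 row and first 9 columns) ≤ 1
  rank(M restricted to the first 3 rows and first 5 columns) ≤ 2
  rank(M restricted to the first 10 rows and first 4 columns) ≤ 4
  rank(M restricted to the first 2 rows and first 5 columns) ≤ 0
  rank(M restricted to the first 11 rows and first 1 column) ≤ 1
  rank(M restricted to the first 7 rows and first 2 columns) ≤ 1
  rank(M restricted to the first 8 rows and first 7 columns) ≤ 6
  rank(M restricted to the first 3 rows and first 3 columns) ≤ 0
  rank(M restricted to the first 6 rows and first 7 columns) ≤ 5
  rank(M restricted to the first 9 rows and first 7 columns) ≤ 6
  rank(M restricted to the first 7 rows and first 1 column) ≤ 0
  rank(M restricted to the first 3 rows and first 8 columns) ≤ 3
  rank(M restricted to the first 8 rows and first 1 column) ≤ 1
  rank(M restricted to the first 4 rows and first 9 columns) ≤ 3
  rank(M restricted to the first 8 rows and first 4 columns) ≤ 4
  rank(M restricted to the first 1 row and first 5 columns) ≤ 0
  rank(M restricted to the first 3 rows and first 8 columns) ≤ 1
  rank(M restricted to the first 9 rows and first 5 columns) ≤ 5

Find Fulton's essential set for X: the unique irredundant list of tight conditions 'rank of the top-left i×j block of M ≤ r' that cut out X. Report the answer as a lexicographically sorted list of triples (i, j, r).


Recovering R(i,j) via the rank-extension bound from the 27 conditions:

  i=1: 0 0 0 0 0 0 0 0 1 1 1
  i=2: 0 0 0 0 0 0 0 0 1 2 2
  i=3: 0 0 0 1 1 1 1 1 2 3 3
  i=4: 0 1 1 2 2 2 2 2 3 4 4
  i=5: 0 1 1 2 3 3 3 3 4 5 5
  i=6: 0 1 1 2 3 4 4 4 5 6 6
  i=7: 0 1 2 3 4 5 5 5 6 7 7
  i=8: 1 2 3 4 5 6 6 6 7 8 8
  i=9: 1 2 3 4 5 6 6 7 8 9 9
  i=10: 1 2 3 4 5 6 7 8 9 10 10
  i=11: 1 2 3 4 5 6 7 8 9 10 11

hence w(1..11) = (9, 10, 4, 2, 5, 6, 3, 1, 8, 7, 11).

|D(w)|=26, |Ess(w)|=5:

[(2, 8, 0), (3, 3, 0), (6, 3, 1), (7, 1, 0), (9, 7, 6)]


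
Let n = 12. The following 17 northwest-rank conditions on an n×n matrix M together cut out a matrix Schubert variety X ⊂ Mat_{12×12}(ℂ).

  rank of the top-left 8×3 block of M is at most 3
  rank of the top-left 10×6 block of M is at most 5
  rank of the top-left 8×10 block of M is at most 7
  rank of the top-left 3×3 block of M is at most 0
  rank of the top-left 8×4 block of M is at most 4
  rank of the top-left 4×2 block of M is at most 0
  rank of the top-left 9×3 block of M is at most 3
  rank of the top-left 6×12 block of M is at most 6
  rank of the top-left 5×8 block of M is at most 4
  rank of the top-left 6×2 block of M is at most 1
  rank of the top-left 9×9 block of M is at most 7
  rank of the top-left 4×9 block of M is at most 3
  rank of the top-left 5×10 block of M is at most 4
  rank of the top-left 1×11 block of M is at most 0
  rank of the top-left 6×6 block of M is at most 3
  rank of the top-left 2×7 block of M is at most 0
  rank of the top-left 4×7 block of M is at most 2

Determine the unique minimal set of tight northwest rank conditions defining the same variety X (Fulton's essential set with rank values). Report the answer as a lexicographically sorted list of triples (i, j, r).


Rank table r_w(12×12) implied by the 17 constraints:

  R[1]: 0 0 0 0 0 0 0 0 0 0 0 1
  R[2]: 0 0 0 0 0 0 0 1 1 1 1 2
  R[3]: 0 0 0 1 1 1 1 2 2 2 2 3
  R[4]: 0 0 1 2 2 2 2 3 3 3 3 4
  R[5]: 1 1 2 3 3 3 3 4 4 4 4 5
  R[6]: 1 1 2 3 3 3 4 5 5 5 5 6
  R[7]: 1 2 3 4 4 4 5 6 6 6 6 7
  R[8]: 1 2 3 4 5 5 6 7 7 7 7 8
  R[9]: 1 2 3 4 5 5 6 7 7 8 8 9
  R[10]: 1 2 3 4 5 5 6 7 8 9 9 10
  R[11]: 1 2 3 4 5 6 7 8 9 10 10 11
  R[12]: 1 2 3 4 5 6 7 8 9 10 11 12

so w = (12, 8, 4, 3, 1, 7, 2, 5, 10, 9, 6, 11).

Rothe diagram D(w) (29 cells), 8 SE-corners (essential conditions):

[(1, 11, 0), (2, 7, 0), (3, 3, 0), (4, 2, 0), (6, 2, 1), (6, 6, 3), (9, 9, 7), (10, 6, 5)]


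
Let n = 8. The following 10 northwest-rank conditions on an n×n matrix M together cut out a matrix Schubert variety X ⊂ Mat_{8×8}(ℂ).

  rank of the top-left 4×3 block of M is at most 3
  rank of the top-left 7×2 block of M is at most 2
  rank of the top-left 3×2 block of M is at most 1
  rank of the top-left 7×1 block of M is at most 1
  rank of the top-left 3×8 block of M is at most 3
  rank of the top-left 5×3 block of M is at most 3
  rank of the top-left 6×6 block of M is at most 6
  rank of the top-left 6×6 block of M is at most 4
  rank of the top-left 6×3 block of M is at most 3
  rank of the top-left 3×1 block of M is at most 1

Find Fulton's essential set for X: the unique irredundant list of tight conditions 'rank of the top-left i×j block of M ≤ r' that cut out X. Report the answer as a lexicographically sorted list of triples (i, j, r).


Recovering R(i,j) via the rank-extension bound from the 10 conditions:

  i=1: 1, 1, 1, 1, 1, 1, 1, 1
  i=2: 1, 1, 2, 2, 2, 2, 2, 2
  i=3: 1, 1, 2, 3, 3, 3, 3, 3
  i=4: 1, 2, 3, 4, 4, 4, 4, 4
  i=5: 1, 2, 3, 4, 4, 4, 5, 5
  i=6: 1, 2, 3, 4, 4, 4, 5, 6
  i=7: 1, 2, 3, 4, 5, 5, 6, 7
  i=8: 1, 2, 3, 4, 5, 6, 7, 8

reading off 1-entries of Δ²R: w = (1, 3, 4, 2, 7, 8, 5, 6).

2 SE-corners of the 6-cell Rothe diagram give Ess(w):

[(3, 2, 1), (6, 6, 4)]


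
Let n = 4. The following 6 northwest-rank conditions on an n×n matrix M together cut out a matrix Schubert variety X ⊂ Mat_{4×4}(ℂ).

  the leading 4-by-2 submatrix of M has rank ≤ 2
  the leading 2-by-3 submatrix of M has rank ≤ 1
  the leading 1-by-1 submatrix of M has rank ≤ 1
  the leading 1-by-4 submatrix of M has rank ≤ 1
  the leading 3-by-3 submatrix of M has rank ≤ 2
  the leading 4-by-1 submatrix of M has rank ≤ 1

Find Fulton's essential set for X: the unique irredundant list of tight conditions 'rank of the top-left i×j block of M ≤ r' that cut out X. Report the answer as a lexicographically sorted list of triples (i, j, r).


Propagating the 6 rank bounds to every northwest block:

  i=1: 1  1  1  1
  i=2: 1  1  1  2
  i=3: 1  2  2  3
  i=4: 1  2  3  4

giving w = (1, 4, 2, 3) via Δ²R.

ℓ(w)=2; the 1 essential cell (i,j,r):

[(2, 3, 1)]


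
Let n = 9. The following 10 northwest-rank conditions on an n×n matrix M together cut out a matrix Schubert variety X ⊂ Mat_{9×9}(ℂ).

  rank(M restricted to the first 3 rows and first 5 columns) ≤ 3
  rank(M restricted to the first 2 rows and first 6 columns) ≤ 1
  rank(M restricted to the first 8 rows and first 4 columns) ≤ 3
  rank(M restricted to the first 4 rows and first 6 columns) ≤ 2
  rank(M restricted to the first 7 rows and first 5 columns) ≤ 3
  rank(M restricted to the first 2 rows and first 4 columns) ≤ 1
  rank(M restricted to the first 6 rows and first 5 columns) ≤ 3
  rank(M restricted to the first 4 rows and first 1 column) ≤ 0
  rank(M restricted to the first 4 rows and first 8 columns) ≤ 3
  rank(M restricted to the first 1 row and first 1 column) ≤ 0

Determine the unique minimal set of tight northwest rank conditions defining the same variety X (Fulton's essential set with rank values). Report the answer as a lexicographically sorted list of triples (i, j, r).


Propagating the 10 rank bounds to every northwest block:

  0 | 1 | 1 | 1 | 1 | 1 | 1 | 1 | 1
  0 | 1 | 1 | 1 | 1 | 1 | 2 | 2 | 2
  0 | 1 | 2 | 2 | 2 | 2 | 3 | 3 | 3
  0 | 1 | 2 | 2 | 2 | 2 | 3 | 3 | 4
  1 | 2 | 3 | 3 | 3 | 3 | 4 | 4 | 5
  1 | 2 | 3 | 3 | 3 | 4 | 5 | 5 | 6
  1 | 2 | 3 | 3 | 3 | 4 | 5 | 6 | 7
  1 | 2 | 3 | 3 | 4 | 5 | 6 | 7 | 8
  1 | 2 | 3 | 4 | 5 | 6 | 7 | 8 | 9

giving w = (2, 7, 3, 9, 1, 6, 8, 5, 4) via Δ²R.

ℓ(w)=17; the 6 essential cells (i,j,r):

[(2, 6, 1), (4, 1, 0), (4, 6, 2), (4, 8, 3), (7, 5, 3), (8, 4, 3)]


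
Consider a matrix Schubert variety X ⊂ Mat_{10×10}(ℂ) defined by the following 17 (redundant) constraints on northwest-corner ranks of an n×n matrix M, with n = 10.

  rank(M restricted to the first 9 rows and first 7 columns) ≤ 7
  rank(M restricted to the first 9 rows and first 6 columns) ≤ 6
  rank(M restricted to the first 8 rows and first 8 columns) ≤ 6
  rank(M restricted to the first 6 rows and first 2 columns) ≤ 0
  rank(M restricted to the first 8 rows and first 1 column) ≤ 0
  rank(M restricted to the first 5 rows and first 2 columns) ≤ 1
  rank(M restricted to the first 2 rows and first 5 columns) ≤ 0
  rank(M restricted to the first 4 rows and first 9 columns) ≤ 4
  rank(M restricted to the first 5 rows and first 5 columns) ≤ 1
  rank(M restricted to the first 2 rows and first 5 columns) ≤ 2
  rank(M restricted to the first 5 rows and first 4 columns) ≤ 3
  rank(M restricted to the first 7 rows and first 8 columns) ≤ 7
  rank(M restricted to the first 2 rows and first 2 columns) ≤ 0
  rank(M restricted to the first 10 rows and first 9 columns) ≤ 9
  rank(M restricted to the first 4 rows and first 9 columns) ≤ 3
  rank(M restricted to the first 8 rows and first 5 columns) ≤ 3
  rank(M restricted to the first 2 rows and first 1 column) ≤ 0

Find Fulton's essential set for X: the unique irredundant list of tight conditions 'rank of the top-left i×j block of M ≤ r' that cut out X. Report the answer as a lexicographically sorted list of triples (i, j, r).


Rank table r_w(10×10) implied by the 17 constraints:

  R[1]: 0  0  0  0  0  1  1  1  1  1
  R[2]: 0  0  0  0  0  1  2  2  2  2
  R[3]: 0  0  1  1  1  2  3  3  3  3
  R[4]: 0  0  1  1  1  2  3  3  3  4
  R[5]: 0  0  1  1  1  2  3  4  4  5
  R[6]: 0  0  1  2  2  3  4  5  5  6
  R[7]: 0  1  2  3  3  4  5  6  6  7
  R[8]: 0  1  2  3  3  4  5  6  7  8
  R[9]: 1  2  3  4  4  5  6  7  8  9
  R[10]: 1  2  3  4  5  6  7  8  9  10

second differences of R give the permutation w = (6, 7, 3, 10, 8, 4, 2, 9, 1, 5).

D(w) has 27 cells with 6 SE-corners; essential set:

[(2, 5, 0), (4, 9, 3), (5, 5, 1), (6, 2, 0), (8, 1, 0), (8, 5, 3)]


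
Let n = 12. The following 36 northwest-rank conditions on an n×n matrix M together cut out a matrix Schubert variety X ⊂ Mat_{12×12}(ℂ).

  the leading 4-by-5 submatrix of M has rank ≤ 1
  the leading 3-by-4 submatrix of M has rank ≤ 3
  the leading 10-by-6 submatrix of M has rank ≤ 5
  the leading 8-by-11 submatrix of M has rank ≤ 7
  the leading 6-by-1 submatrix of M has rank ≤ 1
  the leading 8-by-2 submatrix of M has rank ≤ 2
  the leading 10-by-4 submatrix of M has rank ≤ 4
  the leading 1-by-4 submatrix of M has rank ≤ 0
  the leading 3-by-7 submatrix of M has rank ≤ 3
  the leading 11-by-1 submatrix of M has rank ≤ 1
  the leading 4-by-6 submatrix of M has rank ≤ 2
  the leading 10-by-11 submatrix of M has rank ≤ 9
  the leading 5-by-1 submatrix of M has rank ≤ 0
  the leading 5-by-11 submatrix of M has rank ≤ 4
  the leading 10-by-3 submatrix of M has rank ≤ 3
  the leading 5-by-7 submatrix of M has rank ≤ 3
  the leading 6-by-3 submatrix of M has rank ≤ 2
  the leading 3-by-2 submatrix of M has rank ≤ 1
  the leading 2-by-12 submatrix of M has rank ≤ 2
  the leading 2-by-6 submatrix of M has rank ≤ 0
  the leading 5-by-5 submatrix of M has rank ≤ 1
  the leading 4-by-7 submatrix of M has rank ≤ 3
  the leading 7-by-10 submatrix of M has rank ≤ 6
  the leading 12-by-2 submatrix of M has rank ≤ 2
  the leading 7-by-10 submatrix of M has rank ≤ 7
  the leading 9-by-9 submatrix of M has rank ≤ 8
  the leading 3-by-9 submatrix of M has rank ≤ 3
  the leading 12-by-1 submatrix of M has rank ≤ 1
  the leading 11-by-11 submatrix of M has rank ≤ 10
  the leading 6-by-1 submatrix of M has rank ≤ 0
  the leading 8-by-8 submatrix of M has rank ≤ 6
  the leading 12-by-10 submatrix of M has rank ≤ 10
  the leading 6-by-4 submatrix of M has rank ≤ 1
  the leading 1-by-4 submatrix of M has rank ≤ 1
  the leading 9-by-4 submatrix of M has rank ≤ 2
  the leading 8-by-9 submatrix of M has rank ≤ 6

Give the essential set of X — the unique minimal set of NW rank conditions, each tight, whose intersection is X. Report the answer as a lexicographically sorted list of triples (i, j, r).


Computing R[i][j] = min implied NW-rank bound (n=12, 36 conditions):

  0 | 0 | 0 | 0 | 0 | 0 | 1 | 1 | 1 | 1 | 1 | 1
  0 | 0 | 0 | 0 | 0 | 0 | 1 | 2 | 2 | 2 | 2 | 2
  0 | 1 | 1 | 1 | 1 | 1 | 2 | 3 | 3 | 3 | 3 | 3
  0 | 1 | 1 | 1 | 1 | 2 | 3 | 4 | 4 | 4 | 4 | 4
  0 | 1 | 1 | 1 | 1 | 2 | 3 | 4 | 4 | 4 | 4 | 5
  0 | 1 | 1 | 1 | 2 | 3 | 4 | 5 | 5 | 5 | 5 | 6
  1 | 2 | 2 | 2 | 3 | 4 | 5 | 6 | 6 | 6 | 6 | 7
  1 | 2 | 2 | 2 | 3 | 4 | 5 | 6 | 6 | 7 | 7 | 8
  1 | 2 | 2 | 2 | 3 | 4 | 5 | 6 | 7 | 8 | 8 | 9
  1 | 2 | 3 | 3 | 4 | 5 | 6 | 7 | 8 | 9 | 9 | 10
  1 | 2 | 3 | 4 | 5 | 6 | 7 | 8 | 9 | 10 | 10 | 11
  1 | 2 | 3 | 4 | 5 | 6 | 7 | 8 | 9 | 10 | 11 | 12

the unique w with this rank table is (7, 8, 2, 6, 12, 5, 1, 10, 9, 3, 4, 11).

D(w) has 32 cells with 7 SE-corners; essential set:

[(2, 6, 0), (5, 5, 1), (5, 11, 4), (6, 1, 0), (6, 4, 1), (8, 9, 6), (9, 4, 2)]


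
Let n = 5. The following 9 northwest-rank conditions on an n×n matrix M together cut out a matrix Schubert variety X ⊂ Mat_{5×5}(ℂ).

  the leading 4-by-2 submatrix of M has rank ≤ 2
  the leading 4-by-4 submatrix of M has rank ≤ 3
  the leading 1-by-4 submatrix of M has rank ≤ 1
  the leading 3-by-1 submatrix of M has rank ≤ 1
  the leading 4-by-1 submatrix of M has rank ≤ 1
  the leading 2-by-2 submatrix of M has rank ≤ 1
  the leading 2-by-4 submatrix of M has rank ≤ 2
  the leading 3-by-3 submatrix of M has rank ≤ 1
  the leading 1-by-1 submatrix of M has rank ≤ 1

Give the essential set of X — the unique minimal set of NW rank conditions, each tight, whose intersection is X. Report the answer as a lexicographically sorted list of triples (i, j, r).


The tightest implied rank at each (i,j), from the 9 conditions:

  row 1: 1, 1, 1, 1, 1
  row 2: 1, 1, 1, 2, 2
  row 3: 1, 1, 1, 2, 3
  row 4: 1, 2, 2, 3, 4
  row 5: 1, 2, 3, 4, 5

so w = (1, 4, 5, 2, 3).

1 SE-corner of the 4-cell Rothe diagram gives Ess(w):

[(3, 3, 1)]


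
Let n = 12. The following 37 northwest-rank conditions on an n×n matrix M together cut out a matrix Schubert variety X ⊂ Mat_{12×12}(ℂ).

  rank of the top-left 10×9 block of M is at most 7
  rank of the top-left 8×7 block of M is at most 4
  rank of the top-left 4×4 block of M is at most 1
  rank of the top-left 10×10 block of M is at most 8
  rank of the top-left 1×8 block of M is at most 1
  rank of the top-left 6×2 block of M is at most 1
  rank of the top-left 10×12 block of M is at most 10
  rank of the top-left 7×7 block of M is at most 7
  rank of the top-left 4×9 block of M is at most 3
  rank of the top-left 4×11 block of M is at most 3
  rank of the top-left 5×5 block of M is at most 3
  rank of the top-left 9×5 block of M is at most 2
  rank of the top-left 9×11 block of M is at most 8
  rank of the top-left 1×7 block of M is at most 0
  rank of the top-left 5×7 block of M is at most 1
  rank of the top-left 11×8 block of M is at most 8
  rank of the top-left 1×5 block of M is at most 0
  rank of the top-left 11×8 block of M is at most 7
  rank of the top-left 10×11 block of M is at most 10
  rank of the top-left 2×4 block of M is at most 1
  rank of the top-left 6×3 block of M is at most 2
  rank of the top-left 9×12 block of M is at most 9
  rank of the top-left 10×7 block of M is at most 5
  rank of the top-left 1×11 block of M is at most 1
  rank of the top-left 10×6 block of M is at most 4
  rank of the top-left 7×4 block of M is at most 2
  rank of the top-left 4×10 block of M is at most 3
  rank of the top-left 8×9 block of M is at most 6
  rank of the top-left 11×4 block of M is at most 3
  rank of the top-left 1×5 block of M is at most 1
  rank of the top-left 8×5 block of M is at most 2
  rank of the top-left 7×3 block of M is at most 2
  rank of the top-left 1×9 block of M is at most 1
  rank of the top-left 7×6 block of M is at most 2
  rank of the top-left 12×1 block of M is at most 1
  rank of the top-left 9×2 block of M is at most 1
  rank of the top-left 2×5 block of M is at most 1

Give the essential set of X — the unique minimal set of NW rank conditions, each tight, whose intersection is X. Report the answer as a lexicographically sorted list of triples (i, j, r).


Propagating the 37 rank bounds to every northwest block:

  row 1: 0  0  0  0  0  0  0  1  1  1  1  1
  row 2: 1  1  1  1  1  1  1  2  2  2  2  2
  row 3: 1  1  1  1  1  1  1  2  3  3  3  3
  row 4: 1  1  1  1  1  1  1  2  3  3  3  4
  row 5: 1  1  1  1  1  1  1  2  3  4  4  5
  row 6: 1  1  2  2  2  2  2  3  4  5  5  6
  row 7: 1  1  2  2  2  2  3  4  5  6  6  7
  row 8: 1  1  2  2  2  3  4  5  6  7  7  8
  row 9: 1  1  2  2  2  3  4  5  6  7  8  9
  row 10: 1  2  3  3  3  4  5  6  7  8  9  10
  row 11: 1  2  3  3  4  5  6  7  8  9  10  11
  row 12: 1  2  3  4  5  6  7  8  9  10  11  12

giving w = (8, 1, 9, 12, 10, 3, 7, 6, 11, 2, 5, 4) via Δ²R.

|D(w)|=39, |Ess(w)|=7:

[(1, 7, 0), (4, 11, 3), (5, 7, 1), (7, 6, 2), (9, 2, 1), (9, 5, 2), (11, 4, 3)]


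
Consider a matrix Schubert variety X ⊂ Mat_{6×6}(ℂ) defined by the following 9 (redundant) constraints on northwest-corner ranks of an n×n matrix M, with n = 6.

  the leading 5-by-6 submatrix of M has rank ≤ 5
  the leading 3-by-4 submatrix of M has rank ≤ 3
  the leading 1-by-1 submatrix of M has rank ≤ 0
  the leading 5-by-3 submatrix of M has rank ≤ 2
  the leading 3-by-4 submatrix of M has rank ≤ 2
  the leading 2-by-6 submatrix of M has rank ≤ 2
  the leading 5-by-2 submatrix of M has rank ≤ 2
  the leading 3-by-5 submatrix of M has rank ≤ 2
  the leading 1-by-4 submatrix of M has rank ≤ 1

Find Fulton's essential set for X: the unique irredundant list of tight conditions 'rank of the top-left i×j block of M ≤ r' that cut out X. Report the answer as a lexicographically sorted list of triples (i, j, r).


Reconstructing r_w from the 9 given conditions:

  i=1: 0 1 1 1 1 1
  i=2: 1 2 2 2 2 2
  i=3: 1 2 2 2 2 3
  i=4: 1 2 2 3 3 4
  i=5: 1 2 2 3 4 5
  i=6: 1 2 3 4 5 6

so w = (2, 1, 6, 4, 5, 3).

D(w) has 6 cells with 3 SE-corners; essential set:

[(1, 1, 0), (3, 5, 2), (5, 3, 2)]


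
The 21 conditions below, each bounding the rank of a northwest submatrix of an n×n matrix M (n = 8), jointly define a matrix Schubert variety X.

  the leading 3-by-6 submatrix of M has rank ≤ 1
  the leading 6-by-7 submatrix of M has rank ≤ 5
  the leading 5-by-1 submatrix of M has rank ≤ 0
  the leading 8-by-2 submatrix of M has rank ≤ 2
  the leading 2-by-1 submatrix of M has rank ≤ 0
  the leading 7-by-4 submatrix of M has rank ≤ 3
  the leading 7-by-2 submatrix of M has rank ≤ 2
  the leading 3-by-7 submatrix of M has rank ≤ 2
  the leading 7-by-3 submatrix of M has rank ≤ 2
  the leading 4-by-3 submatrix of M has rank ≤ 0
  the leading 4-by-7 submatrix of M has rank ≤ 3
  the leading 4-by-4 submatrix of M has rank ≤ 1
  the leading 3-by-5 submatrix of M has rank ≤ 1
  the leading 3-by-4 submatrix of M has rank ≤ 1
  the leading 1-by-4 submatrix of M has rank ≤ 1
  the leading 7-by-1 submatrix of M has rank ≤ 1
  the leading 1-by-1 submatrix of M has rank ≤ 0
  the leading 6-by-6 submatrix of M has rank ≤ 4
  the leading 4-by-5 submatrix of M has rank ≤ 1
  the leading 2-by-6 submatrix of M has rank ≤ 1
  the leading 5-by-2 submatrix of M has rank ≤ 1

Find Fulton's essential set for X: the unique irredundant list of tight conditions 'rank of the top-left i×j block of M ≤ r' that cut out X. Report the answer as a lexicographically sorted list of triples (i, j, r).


Reconstructing r_w from the 21 given conditions:

  R[1]: 0 | 0 | 0 | 1 | 1 | 1 | 1 | 1
  R[2]: 0 | 0 | 0 | 1 | 1 | 1 | 2 | 2
  R[3]: 0 | 0 | 0 | 1 | 1 | 1 | 2 | 3
  R[4]: 0 | 0 | 0 | 1 | 1 | 2 | 3 | 4
  R[5]: 0 | 1 | 1 | 2 | 2 | 3 | 4 | 5
  R[6]: 1 | 2 | 2 | 3 | 3 | 4 | 5 | 6
  R[7]: 1 | 2 | 2 | 3 | 4 | 5 | 6 | 7
  R[8]: 1 | 2 | 3 | 4 | 5 | 6 | 7 | 8

giving w = (4, 7, 8, 6, 2, 1, 5, 3) via Δ²R.

5 SE-corners of the 19-cell Rothe diagram give Ess(w):

[(3, 6, 1), (4, 3, 0), (4, 5, 1), (5, 1, 0), (7, 3, 2)]


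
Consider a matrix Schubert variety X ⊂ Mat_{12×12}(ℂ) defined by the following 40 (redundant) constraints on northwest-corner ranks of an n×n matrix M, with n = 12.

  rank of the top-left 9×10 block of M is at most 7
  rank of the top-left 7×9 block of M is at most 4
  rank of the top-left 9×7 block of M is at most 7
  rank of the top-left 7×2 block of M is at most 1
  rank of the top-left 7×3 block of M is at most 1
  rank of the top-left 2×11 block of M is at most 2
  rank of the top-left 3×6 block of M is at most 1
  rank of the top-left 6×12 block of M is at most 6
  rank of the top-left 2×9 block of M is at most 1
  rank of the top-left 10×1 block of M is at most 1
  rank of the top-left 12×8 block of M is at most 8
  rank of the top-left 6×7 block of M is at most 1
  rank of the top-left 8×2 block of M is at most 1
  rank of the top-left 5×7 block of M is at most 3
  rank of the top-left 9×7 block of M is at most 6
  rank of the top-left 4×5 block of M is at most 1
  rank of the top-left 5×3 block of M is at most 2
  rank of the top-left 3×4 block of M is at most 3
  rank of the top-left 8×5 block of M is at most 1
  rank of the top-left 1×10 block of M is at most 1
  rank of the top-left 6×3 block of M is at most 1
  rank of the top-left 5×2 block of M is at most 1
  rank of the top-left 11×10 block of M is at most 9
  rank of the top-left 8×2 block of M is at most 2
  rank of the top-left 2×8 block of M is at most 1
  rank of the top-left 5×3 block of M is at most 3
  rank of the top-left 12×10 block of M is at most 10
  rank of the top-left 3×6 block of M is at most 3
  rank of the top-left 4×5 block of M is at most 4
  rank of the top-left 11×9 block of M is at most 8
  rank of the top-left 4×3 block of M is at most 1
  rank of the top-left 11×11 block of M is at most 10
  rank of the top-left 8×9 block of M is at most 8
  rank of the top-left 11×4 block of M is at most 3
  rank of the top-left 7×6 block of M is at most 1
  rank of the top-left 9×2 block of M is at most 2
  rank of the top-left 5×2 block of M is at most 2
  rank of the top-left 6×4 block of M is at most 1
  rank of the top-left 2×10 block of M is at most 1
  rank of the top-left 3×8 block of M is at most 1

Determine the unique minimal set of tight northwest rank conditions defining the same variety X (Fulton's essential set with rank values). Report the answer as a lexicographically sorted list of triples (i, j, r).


Reconstructing r_w from the 40 given conditions:

  i=1: 1, 1, 1, 1, 1, 1, 1, 1, 1, 1, 1, 1
  i=2: 1, 1, 1, 1, 1, 1, 1, 1, 1, 1, 2, 2
  i=3: 1, 1, 1, 1, 1, 1, 1, 1, 2, 2, 3, 3
  i=4: 1, 1, 1, 1, 1, 1, 1, 2, 3, 3, 4, 4
  i=5: 1, 1, 1, 1, 1, 1, 1, 2, 3, 4, 5, 5
  i=6: 1, 1, 1, 1, 1, 1, 1, 2, 3, 4, 5, 6
  i=7: 1, 1, 1, 1, 1, 1, 2, 3, 4, 5, 6, 7
  i=8: 1, 1, 1, 1, 1, 2, 3, 4, 5, 6, 7, 8
  i=9: 1, 2, 2, 2, 2, 3, 4, 5, 6, 7, 8, 9
  i=10: 1, 2, 3, 3, 3, 4, 5, 6, 7, 8, 9, 10
  i=11: 1, 2, 3, 3, 4, 5, 6, 7, 8, 9, 10, 11
  i=12: 1, 2, 3, 4, 5, 6, 7, 8, 9, 10, 11, 12

reading off 1-entries of Δ²R: w = (1, 11, 9, 8, 10, 12, 7, 6, 2, 3, 5, 4).

D(w) has 44 cells with 6 SE-corners; essential set:

[(2, 10, 1), (3, 8, 1), (6, 7, 1), (7, 6, 1), (8, 5, 1), (11, 4, 3)]


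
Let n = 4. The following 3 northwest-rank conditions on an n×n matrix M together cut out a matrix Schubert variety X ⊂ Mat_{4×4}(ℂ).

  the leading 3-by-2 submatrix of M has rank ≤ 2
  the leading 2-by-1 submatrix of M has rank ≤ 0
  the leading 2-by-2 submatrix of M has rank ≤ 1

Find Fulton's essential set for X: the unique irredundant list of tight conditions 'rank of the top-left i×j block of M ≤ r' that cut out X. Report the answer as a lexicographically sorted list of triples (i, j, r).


Computing R[i][j] = min implied NW-rank bound (n=4, 3 conditions):

  R[1]: 0, 1, 1, 1
  R[2]: 0, 1, 2, 2
  R[3]: 1, 2, 3, 3
  R[4]: 1, 2, 3, 4

giving w = (2, 3, 1, 4) via Δ²R.

Fulton essential set (1 of the 2 Rothe cells):

[(2, 1, 0)]


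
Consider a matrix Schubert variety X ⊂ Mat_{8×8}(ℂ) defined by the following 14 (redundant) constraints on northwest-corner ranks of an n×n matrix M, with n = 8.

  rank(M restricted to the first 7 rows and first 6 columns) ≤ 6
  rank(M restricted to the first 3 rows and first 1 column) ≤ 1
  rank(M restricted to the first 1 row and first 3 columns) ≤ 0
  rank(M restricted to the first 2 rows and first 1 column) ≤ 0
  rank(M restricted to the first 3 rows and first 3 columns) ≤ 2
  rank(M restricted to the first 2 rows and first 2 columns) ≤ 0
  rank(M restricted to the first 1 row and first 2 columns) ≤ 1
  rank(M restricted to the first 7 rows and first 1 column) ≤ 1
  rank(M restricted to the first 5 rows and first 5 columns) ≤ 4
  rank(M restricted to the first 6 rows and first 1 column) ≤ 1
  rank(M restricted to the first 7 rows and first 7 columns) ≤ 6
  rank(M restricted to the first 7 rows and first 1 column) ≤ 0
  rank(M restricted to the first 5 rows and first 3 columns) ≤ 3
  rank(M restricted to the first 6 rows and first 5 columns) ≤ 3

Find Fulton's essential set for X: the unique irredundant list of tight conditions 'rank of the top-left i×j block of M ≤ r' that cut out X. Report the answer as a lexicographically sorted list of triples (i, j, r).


Computing R[i][j] = min implied NW-rank bound (n=8, 14 conditions):

  row 1: 0, 0, 0, 1, 1, 1, 1, 1
  row 2: 0, 0, 1, 2, 2, 2, 2, 2
  row 3: 0, 1, 2, 3, 3, 3, 3, 3
  row 4: 0, 1, 2, 3, 3, 4, 4, 4
  row 5: 0, 1, 2, 3, 3, 4, 5, 5
  row 6: 0, 1, 2, 3, 3, 4, 5, 6
  row 7: 0, 1, 2, 3, 4, 5, 6, 7
  row 8: 1, 2, 3, 4, 5, 6, 7, 8

reading off 1-entries of Δ²R: w = (4, 3, 2, 6, 7, 8, 5, 1).

4 SE-corners of the 13-cell Rothe diagram give Ess(w):

[(1, 3, 0), (2, 2, 0), (6, 5, 3), (7, 1, 0)]


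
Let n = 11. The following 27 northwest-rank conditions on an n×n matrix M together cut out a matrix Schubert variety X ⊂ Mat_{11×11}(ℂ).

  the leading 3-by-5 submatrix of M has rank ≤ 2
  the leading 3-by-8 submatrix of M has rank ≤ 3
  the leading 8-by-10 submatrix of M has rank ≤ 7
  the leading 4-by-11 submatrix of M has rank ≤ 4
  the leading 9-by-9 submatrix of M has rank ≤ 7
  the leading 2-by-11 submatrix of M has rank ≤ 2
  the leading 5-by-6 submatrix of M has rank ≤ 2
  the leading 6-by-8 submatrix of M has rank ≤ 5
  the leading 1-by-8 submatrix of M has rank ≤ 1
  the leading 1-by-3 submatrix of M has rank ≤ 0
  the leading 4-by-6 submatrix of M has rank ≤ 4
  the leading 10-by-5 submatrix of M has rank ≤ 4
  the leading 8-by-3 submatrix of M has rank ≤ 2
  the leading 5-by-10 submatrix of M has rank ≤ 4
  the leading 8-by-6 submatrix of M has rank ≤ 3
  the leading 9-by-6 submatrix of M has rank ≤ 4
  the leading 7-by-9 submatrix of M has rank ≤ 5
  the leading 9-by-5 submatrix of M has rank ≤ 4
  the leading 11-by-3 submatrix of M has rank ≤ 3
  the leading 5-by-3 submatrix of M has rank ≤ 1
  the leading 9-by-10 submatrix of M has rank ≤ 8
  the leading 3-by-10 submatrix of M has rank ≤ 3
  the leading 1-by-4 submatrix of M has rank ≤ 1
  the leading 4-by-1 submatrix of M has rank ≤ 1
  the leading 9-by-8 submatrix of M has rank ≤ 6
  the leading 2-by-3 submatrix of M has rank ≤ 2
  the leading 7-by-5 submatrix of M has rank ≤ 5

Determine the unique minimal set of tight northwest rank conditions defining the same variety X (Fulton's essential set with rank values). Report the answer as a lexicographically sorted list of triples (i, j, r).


Reconstructing r_w from the 27 given conditions:

  R[1]: 0 | 0 | 0 | 1 | 1 | 1 | 1 | 1 | 1 | 1 | 1
  R[2]: 1 | 1 | 1 | 2 | 2 | 2 | 2 | 2 | 2 | 2 | 2
  R[3]: 1 | 1 | 1 | 2 | 2 | 2 | 3 | 3 | 3 | 3 | 3
  R[4]: 1 | 1 | 1 | 2 | 2 | 2 | 3 | 4 | 4 | 4 | 4
  R[5]: 1 | 1 | 1 | 2 | 2 | 2 | 3 | 4 | 4 | 4 | 5
  R[6]: 1 | 2 | 2 | 3 | 3 | 3 | 4 | 5 | 5 | 5 | 6
  R[7]: 1 | 2 | 2 | 3 | 3 | 3 | 4 | 5 | 5 | 6 | 7
  R[8]: 1 | 2 | 2 | 3 | 3 | 3 | 4 | 5 | 6 | 7 | 8
  R[9]: 1 | 2 | 3 | 4 | 4 | 4 | 5 | 6 | 7 | 8 | 9
  R[10]: 1 | 2 | 3 | 4 | 4 | 5 | 6 | 7 | 8 | 9 | 10
  R[11]: 1 | 2 | 3 | 4 | 5 | 6 | 7 | 8 | 9 | 10 | 11

second differences of R give the permutation w = (4, 1, 7, 8, 11, 2, 10, 9, 3, 6, 5).

D(w) has 25 cells with 8 SE-corners; essential set:

[(1, 3, 0), (5, 3, 1), (5, 6, 2), (5, 10, 4), (7, 9, 5), (8, 3, 2), (8, 6, 3), (10, 5, 4)]
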